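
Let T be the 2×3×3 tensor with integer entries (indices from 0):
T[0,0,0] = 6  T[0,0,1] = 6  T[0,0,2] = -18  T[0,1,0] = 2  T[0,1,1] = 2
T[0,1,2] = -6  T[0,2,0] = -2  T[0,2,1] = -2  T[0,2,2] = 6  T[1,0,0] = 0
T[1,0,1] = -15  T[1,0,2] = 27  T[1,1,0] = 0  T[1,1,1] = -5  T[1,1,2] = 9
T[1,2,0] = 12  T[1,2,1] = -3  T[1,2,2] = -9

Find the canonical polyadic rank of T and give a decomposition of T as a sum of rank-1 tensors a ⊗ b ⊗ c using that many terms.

rank(T) = 2

Lower bound: the mode-1 unfolding of T (rows indexed by i, columns by (j,k) = (0,0), (0,1), (0,2), (1,0), (1,1), (1,2), (2,0), (2,1), (2,2)) is [[6, 6, -18, 2, 2, -6, -2, -2, 6], [0, -15, 27, 0, -5, 9, 12, -3, -9]].
There the 2×2 minor on rows i ∈ {0, 1}, columns (j,k) ∈ {(0,0), (0,1)} is det [[6, 6], [0, -15]] = -90 ≠ 0, so this unfolding has rank ≥ 2; CP rank is at least every unfolding rank, so rank(T) ≥ 2. (Unfolding ranks only ever bound the CP rank from below — rank(T) can be strictly larger than all of them — so the matching upper bound has to come from an explicit 2-term decomposition.)
Upper bound — finding two terms. Write S_k = T[:,:,k] for the frontal slices: S₀ = [[6, 2, -2], [0, 0, 12]], S₁ = [[6, 2, -2], [-15, -5, -3]], S₂ = [[-18, -6, 6], [27, 9, -9]].
If T = a₁ ⊗ b₁ ⊗ c₁ + a₂ ⊗ b₂ ⊗ c₂ then each S_k = c₁[k]·a₁b₁ᵀ + c₂[k]·a₂b₂ᵀ. S₀ and S₁ are linearly independent, so a₁b₁ᵀ and a₂b₂ᵀ must span the same plane of matrices: they are the rank-1 matrices of the form x·S₀ + y·S₁.
The 2×2 minor of x·S₀ + y·S₁ on rows {0,1}, columns {0,2} is 72·x² + 24·xy − 48·y² = 24·(3·x − 2·y)(x + y), vanishing at (x:y) = (2:3) and (1:-1).
M₁ = 2·S₀ + 3·S₁ = [[30, 10, -10], [-45, -15, 15]] = 5·[2, -3][3, 1, -1]ᵀ and M₂ = S₀ − S₁ = [[0, 0, 0], [15, 5, 15]] = 5·[0, 1][3, 1, 3]ᵀ, so take a₁ = [2, -3], b₁ = [3, 1, -1], a₂ = [0, 1], b₂ = [3, 1, 3].
Each slice is an integer combination of E₁ = a₁b₁ᵀ and E₂ = a₂b₂ᵀ: S₀ = E₁ + 3·E₂, S₁ = E₁ − 2·E₂, S₂ = −3·E₁; reading off coefficients, c₁ = [1, 1, -3] and c₂ = [3, -2, 0].
Hence T = [2, -3] ⊗ [3, 1, -1] ⊗ [1, 1, -3] + [0, 1] ⊗ [3, 1, 3] ⊗ [3, -2, 0], so rank(T) ≤ 2.
These bounds meet, so rank(T) = 2.
Check entry T[1,1,1] = -5: (-3)·(1)·(1) + (1)·(1)·(-2) = -5.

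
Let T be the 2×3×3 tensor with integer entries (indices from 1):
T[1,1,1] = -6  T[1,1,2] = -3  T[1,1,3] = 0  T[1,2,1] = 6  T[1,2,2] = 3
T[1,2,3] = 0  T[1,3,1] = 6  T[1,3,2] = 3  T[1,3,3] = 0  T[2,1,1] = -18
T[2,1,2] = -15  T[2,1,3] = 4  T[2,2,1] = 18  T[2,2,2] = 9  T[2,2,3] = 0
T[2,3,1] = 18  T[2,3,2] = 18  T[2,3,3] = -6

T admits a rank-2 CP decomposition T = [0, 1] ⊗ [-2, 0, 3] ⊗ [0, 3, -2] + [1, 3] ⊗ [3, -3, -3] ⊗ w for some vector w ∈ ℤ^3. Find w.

w = [-2, -1, 0]

Subtract the known terms from T to get the rank-1 residual R = [1, 3] ⊗ [3, -3, -3] ⊗ w, so R[i,j,k] = a[i]·b[j]·w[k]. Pick indices with nonzero a[1]·b[1] = (1)·(3) = 3. Only the fibre through (1,1,·) is needed: R[1,1,:] = T[1,1,:] − Σₗ aₗ[1]bₗ[1]cₗ = [-6, -3, 0] − (0)·(-2)·[0, 3, -2] = [-6, -3, 0]. Then w[k] = R[1,1,k] / 3 for each k, giving w = [-6, -3, 0] / 3 = [-2, -1, 0].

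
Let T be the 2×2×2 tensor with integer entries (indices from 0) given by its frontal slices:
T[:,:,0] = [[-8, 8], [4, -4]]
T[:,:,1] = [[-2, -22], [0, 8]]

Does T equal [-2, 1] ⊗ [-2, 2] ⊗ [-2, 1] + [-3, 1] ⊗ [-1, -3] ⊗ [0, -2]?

Yes

Reconstruct entrywise from the claimed factors. For example, T[1,1,1] = 8 and Σₗ aₗ[1]bₗ[1]cₗ[1] = (1)·(2)·(1) + (1)·(-3)·(-2) = 8; checking all 8 entries, every one matches. The claim holds.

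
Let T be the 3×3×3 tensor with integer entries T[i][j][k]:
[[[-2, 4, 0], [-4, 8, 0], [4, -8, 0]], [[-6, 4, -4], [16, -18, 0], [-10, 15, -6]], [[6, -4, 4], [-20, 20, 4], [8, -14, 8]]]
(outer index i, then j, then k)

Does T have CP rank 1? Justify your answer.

The mode-3 unfolding of T (rows indexed by k, columns by (i,j) = (0,0), (0,1), (0,2), (1,0), (1,1), (1,2), (2,0), (2,1), (2,2)) is [[-2, -4, 4, -6, 16, -10, 6, -20, 8], [4, 8, -8, 4, -18, 15, -4, 20, -14], [0, 0, 0, -4, 0, -6, 4, 4, 8]].
There the 3×3 minor on rows k ∈ {0, 1, 2}, columns (i,j) ∈ {(0,0), (1,0), (1,1)} is det [[-2, -6, 16], [4, 4, -18], [0, -4, 0]] = -112 ≠ 0, so this unfolding has rank ≥ 3; CP rank is at least every unfolding rank, so rank(T) ≥ 3.
In particular rank(T) ≥ 3 > 1, so T is not rank-1.

No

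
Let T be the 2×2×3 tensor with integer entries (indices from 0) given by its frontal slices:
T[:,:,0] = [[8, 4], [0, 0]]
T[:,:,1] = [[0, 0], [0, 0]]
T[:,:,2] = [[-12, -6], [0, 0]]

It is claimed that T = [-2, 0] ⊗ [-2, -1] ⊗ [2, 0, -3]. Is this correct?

Reconstruct entrywise from the claimed factors. For example, T[0,1,2] = -6 and Σₗ aₗ[0]bₗ[1]cₗ[2] = (-2)·(-1)·(-3) = -6; checking all 12 entries, every one matches. The claim holds.

Yes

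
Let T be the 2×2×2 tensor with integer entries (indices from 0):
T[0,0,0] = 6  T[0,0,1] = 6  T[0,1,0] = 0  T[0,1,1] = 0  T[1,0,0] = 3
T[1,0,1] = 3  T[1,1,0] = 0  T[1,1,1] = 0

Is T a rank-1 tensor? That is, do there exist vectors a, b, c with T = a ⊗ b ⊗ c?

The mode-1 fibre T[:,0,0] = [6, 3] gives a = [2, 1] (primitive direction); the mode-2 fibre T[0,:,0] = [6, 0] gives b = [1, 0]; then c[k] = T[0,0,k] / (a[0]·b[0]) = [6, 6] / 2 = [3, 3].
Expanding [2, 1] ⊗ [1, 0] ⊗ [3, 3] reproduces all 8 entries of T, so T = [2, 1] ⊗ [1, 0] ⊗ [3, 3] and rank(T) ≤ 1.
Equivalently every frontal slice T[:,:,k] is c[k] times the rank-1 matrix [2, 1] ⊗ [1, 0]. So T has rank 1 (it is nonzero).

Yes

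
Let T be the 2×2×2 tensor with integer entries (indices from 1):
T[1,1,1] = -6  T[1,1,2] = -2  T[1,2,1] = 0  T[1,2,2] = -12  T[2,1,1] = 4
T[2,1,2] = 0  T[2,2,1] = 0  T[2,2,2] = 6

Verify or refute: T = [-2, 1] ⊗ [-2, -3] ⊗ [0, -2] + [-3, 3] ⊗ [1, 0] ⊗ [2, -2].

No

Reconstruct entry (2,1,1) from the claimed factors: Σₗ aₗ[2]bₗ[1]cₗ[1] = (1)·(-2)·(0) + (3)·(1)·(2) = 6, but T[2,1,1] = 4. The claim is false.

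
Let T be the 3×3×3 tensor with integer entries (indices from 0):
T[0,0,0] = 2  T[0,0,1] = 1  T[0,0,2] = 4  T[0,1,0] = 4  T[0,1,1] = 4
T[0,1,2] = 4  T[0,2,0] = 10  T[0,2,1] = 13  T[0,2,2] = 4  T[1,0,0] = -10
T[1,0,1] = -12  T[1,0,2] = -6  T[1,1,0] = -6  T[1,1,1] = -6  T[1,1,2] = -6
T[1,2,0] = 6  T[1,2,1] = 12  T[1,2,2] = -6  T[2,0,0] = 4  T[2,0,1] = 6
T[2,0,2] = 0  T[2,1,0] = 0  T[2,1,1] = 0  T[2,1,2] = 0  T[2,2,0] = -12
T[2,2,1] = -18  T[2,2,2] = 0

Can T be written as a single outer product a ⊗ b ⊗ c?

No

The mode-3 unfolding of T (rows indexed by k, columns by (i,j) = (0,0), (0,1), (0,2), (1,0), (1,1), (1,2), (2,0), (2,1), (2,2)) is [[2, 4, 10, -10, -6, 6, 4, 0, -12], [1, 4, 13, -12, -6, 12, 6, 0, -18], [4, 4, 4, -6, -6, -6, 0, 0, 0]].
There the 2×2 minor on rows k ∈ {0, 1}, columns (i,j) ∈ {(0,0), (0,1)} is det [[2, 4], [1, 4]] = 4 ≠ 0, so this unfolding has rank ≥ 2; CP rank is at least every unfolding rank, so rank(T) ≥ 2.
In particular rank(T) ≥ 2 > 1, so T is not rank-1.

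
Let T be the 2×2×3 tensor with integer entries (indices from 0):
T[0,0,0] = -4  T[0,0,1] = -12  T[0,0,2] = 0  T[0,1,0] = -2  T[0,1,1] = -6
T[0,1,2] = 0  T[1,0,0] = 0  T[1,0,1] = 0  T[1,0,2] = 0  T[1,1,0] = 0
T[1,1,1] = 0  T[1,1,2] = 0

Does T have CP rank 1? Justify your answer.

Yes

If T = a ⊗ b ⊗ c then every fibre of T is a multiple of the corresponding factor, so read the factors off the fibres through the nonzero entry T[0,0,0] = -4.
The mode-1 fibre T[:,0,0] = [-4, 0] gives a = [1, 0] (primitive direction); the mode-2 fibre T[0,:,0] = [-4, -2] gives b = [2, 1]; then c[k] = T[0,0,k] / (a[0]·b[0]) = [-4, -12, 0] / 2 = [-2, -6, 0].
Expanding [1, 0] ⊗ [2, 1] ⊗ [-2, -6, 0] reproduces all 12 entries of T, so T = [1, 0] ⊗ [2, 1] ⊗ [-2, -6, 0] and rank(T) ≤ 1.
Equivalently every frontal slice T[:,:,k] is c[k] times the rank-1 matrix [1, 0] ⊗ [2, 1]. So T has rank 1 (it is nonzero).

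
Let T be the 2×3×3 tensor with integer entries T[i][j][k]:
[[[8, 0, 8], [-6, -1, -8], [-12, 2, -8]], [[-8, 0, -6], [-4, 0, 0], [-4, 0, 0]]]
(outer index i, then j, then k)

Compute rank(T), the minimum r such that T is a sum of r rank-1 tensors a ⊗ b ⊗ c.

3

Lower bound: in the mode-2 unfolding of T (rows indexed by j, columns by (i,k)) the 3×3 minor on rows j ∈ {0, 1, 2}, columns (i,k) ∈ {(0,0), (0,1), (1,0)} is det [[8, 0, -8], [-6, -1, -4], [-12, 2, -4]] = 288 ≠ 0, so that unfolding has rank ≥ 3 and hence rank(T) ≥ 3 (CP rank is at least every unfolding rank, though it can be larger).
Upper bound: T is a sum of 3 rank-1 terms, T = [0, 1] ⊗ [1, 2, 2] ⊗ [-4, 0, -2] + [1, 0] ⊗ [0, 1, -2] ⊗ [2, -1, 0] + [2, -1] ⊗ [1, -1, -1] ⊗ [4, 0, 4] (one valid choice — decompositions are not unique — normalised so each a, b is primitive with positive first nonzero entry; check it by expanding all entries), so rank(T) ≤ 3.
These bounds meet, so rank(T) = 3.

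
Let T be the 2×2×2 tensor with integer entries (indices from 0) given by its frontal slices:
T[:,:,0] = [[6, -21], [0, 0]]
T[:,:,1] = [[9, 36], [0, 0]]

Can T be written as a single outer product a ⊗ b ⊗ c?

The mode-2 unfolding of T (rows indexed by j, columns by (i,k) = (0,0), (0,1), (1,0), (1,1)) is [[6, 9, 0, 0], [-21, 36, 0, 0]].
There the 2×2 minor on rows j ∈ {0, 1}, columns (i,k) ∈ {(0,0), (0,1)} is det [[6, 9], [-21, 36]] = 405 ≠ 0, so this unfolding has rank ≥ 2; CP rank is at least every unfolding rank, so rank(T) ≥ 2.
In particular rank(T) ≥ 2 > 1, so T is not rank-1.

No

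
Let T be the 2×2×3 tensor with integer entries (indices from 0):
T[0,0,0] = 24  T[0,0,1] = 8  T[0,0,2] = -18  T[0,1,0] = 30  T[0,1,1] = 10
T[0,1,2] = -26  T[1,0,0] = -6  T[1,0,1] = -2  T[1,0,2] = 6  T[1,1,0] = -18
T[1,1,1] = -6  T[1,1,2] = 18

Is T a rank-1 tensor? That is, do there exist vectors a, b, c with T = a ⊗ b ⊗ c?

No

The mode-3 unfolding of T (rows indexed by k, columns by (i,j) = (0,0), (0,1), (1,0), (1,1)) is [[24, 30, -6, -18], [8, 10, -2, -6], [-18, -26, 6, 18]].
There the 2×2 minor on rows k ∈ {0, 2}, columns (i,j) ∈ {(0,0), (0,1)} is det [[24, 30], [-18, -26]] = -84 ≠ 0, so this unfolding has rank ≥ 2; CP rank is at least every unfolding rank, so rank(T) ≥ 2.
In particular rank(T) ≥ 2 > 1, so T is not rank-1.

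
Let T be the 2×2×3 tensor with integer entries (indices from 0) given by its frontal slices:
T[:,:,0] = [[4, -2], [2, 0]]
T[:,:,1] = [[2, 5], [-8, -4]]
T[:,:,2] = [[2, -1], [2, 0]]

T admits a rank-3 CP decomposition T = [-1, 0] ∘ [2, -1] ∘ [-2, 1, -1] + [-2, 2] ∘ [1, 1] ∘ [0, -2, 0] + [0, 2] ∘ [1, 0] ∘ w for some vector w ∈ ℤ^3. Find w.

Subtract the known terms from T to get the rank-1 residual R = [0, 2] ∘ [1, 0] ∘ w, so R[i,j,k] = a[i]·b[j]·w[k]. Pick indices with nonzero a[1]·b[0] = (2)·(1) = 2. Only the fibre through (1,0,·) is needed: R[1,0,:] = T[1,0,:] − Σₗ aₗ[1]bₗ[0]cₗ = [2, -8, 2] − (0)·(2)·[-2, 1, -1] − (2)·(1)·[0, -2, 0] = [2, -4, 2]. Then w[k] = R[1,0,k] / 2 for each k, giving w = [2, -4, 2] / 2 = [1, -2, 1].

w = [1, -2, 1]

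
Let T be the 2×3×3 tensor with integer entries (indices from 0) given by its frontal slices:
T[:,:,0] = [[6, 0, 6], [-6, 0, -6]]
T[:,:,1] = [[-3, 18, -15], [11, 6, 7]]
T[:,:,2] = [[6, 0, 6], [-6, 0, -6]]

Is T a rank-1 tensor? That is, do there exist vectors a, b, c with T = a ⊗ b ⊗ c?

No

The mode-2 unfolding of T (rows indexed by j, columns by (i,k) = (0,0), (0,1), (0,2), (1,0), (1,1), (1,2)) is [[6, -3, 6, -6, 11, -6], [0, 18, 0, 0, 6, 0], [6, -15, 6, -6, 7, -6]].
There the 2×2 minor on rows j ∈ {0, 1}, columns (i,k) ∈ {(0,0), (0,1)} is det [[6, -3], [0, 18]] = 108 ≠ 0, so this unfolding has rank ≥ 2; CP rank is at least every unfolding rank, so rank(T) ≥ 2.
In particular rank(T) ≥ 2 > 1, so T is not rank-1.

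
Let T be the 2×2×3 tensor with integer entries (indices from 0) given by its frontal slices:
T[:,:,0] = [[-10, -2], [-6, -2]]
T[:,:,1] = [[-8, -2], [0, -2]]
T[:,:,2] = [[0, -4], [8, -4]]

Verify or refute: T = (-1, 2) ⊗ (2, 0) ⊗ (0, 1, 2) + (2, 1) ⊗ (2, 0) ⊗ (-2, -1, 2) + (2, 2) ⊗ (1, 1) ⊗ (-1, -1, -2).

Yes

Reconstruct entrywise from the claimed factors. For example, T[0,0,2] = 0 and Σₗ aₗ[0]bₗ[0]cₗ[2] = (-1)·(2)·(2) + (2)·(2)·(2) + (2)·(1)·(-2) = 0; checking all 12 entries, every one matches. The claim holds.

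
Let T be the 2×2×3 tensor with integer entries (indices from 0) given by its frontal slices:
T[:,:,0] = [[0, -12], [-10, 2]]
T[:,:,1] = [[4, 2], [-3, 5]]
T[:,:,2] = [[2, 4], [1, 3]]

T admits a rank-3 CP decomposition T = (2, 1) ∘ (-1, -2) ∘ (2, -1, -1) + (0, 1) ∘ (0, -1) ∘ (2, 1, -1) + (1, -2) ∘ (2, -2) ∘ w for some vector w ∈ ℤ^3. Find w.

Subtract the known terms from T to get the rank-1 residual R = (1, -2) ∘ (2, -2) ∘ w, so R[i,j,k] = a[i]·b[j]·w[k]. Pick indices with nonzero a[0]·b[0] = (1)·(2) = 2. Only the fibre through (0,0,·) is needed: R[0,0,:] = T[0,0,:] − Σₗ aₗ[0]bₗ[0]cₗ = [0, 4, 2] − (2)·(-1)·(2, -1, -1) − (0)·(0)·(2, 1, -1) = [4, 2, 0]. Then w[k] = R[0,0,k] / 2 for each k, giving w = [4, 2, 0] / 2 = (2, 1, 0).

w = (2, 1, 0)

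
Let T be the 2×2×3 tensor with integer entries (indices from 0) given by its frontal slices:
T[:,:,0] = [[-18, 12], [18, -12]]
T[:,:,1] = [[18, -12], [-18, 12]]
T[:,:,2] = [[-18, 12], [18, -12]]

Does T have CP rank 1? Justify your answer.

Yes

If T = a ∘ b ∘ c then every fibre of T is a multiple of the corresponding factor, so read the factors off the fibres through the nonzero entry T[0,0,0] = -18.
The mode-1 fibre T[:,0,0] = [-18, 18] gives a = (1, -1) (primitive direction); the mode-2 fibre T[0,:,0] = [-18, 12] gives b = (3, -2); then c[k] = T[0,0,k] / (a[0]·b[0]) = [-18, 18, -18] / 3 = (-6, 6, -6).
Expanding (1, -1) ∘ (3, -2) ∘ (-6, 6, -6) reproduces all 12 entries of T, so T = (1, -1) ∘ (3, -2) ∘ (-6, 6, -6) and rank(T) ≤ 1.
Equivalently every frontal slice T[:,:,k] is c[k] times the rank-1 matrix (1, -1) ∘ (3, -2). So T has rank 1 (it is nonzero).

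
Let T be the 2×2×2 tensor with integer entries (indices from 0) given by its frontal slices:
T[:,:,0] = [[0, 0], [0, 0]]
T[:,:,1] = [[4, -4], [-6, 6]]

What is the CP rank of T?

Lower bound: T ≠ 0 (e.g. T[0,0,1] = 4), so rank(T) ≥ 1.
Upper bound: if T = a ⊗ b ⊗ c then every fibre of T is a multiple of the corresponding factor, so read the factors off the fibres through the nonzero entry T[0,0,1] = 4.
The mode-1 fibre T[:,0,1] = [4, -6] gives a = [2, -3] (primitive direction); the mode-2 fibre T[0,:,1] = [4, -4] gives b = [1, -1]; then c[k] = T[0,0,k] / (a[0]·b[0]) = [0, 4] / 2 = [0, 2].
Expanding [2, -3] ⊗ [1, -1] ⊗ [0, 2] reproduces all 8 entries of T, so T = [2, -3] ⊗ [1, -1] ⊗ [0, 2] and rank(T) ≤ 1.
These bounds meet, so rank(T) = 1.

1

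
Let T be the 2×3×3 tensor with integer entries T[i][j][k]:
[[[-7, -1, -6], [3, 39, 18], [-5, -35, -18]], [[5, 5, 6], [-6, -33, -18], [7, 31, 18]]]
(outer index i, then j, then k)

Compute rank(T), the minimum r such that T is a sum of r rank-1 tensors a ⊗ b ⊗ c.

2

Lower bound: the mode-2 unfolding of T (rows indexed by j, columns by (i,k) = (0,0), (0,1), (0,2), (1,0), (1,1), (1,2)) is [[-7, -1, -6, 5, 5, 6], [3, 39, 18, -6, -33, -18], [-5, -35, -18, 7, 31, 18]].
There the 2×2 minor on rows j ∈ {0, 1}, columns (i,k) ∈ {(0,0), (0,1)} is det [[-7, -1], [3, 39]] = -270 ≠ 0, so this unfolding has rank ≥ 2; CP rank is at least every unfolding rank, so rank(T) ≥ 2. (Unfolding ranks only ever bound the CP rank from below — rank(T) can be strictly larger than all of them — so the matching upper bound has to come from an explicit 2-term decomposition.)
Upper bound — finding two terms. Write S_k = T[:,:,k] for the frontal slices: S₀ = [[-7, 3, -5], [5, -6, 7]], S₁ = [[-1, 39, -35], [5, -33, 31]], S₂ = [[-6, 18, -18], [6, -18, 18]].
If T = a₁ ⊗ b₁ ⊗ c₁ + a₂ ⊗ b₂ ⊗ c₂ then each S_k = c₁[k]·a₁b₁ᵀ + c₂[k]·a₂b₂ᵀ. S₀ and S₁ are linearly independent, so a₁b₁ᵀ and a₂b₂ᵀ must span the same plane of matrices: they are the rank-1 matrices of the form x·S₀ + y·S₁.
The 2×2 minor of x·S₀ + y·S₁ on rows {0,1}, columns {0,1} is 27·x² + 27·xy − 162·y² = 27·(x + 3·y)(x − 2·y), vanishing at (x:y) = (3:-1) and (2:1).
M₁ = 3·S₀ − S₁ = [[-20, -30, 20], [10, 15, -10]] = (-5)·(2, -1)(2, 3, -2)ᵀ and M₂ = 2·S₀ + S₁ = [[-15, 45, -45], [15, -45, 45]] = (-15)·(1, -1)(1, -3, 3)ᵀ, so take a₁ = (2, -1), b₁ = (2, 3, -2), a₂ = (1, -1), b₂ = (1, -3, 3).
Each slice is an integer combination of E₁ = a₁b₁ᵀ and E₂ = a₂b₂ᵀ: S₀ = −E₁ − 3·E₂, S₁ = 2·E₁ − 9·E₂, S₂ = −6·E₂; reading off coefficients, c₁ = (-1, 2, 0) and c₂ = (-3, -9, -6).
Hence T = (2, -1) ⊗ (2, 3, -2) ⊗ (-1, 2, 0) + (1, -1) ⊗ (1, -3, 3) ⊗ (-3, -9, -6), so rank(T) ≤ 2.
These bounds meet, so rank(T) = 2.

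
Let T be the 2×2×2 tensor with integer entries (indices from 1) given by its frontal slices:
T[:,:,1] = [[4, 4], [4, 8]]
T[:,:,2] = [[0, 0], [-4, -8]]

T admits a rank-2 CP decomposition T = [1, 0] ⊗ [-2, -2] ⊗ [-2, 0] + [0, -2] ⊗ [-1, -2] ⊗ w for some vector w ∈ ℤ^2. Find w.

w = [2, -2]

Subtract the known terms from T to get the rank-1 residual R = [0, -2] ⊗ [-1, -2] ⊗ w, so R[i,j,k] = a[i]·b[j]·w[k]. Pick indices with nonzero a[2]·b[1] = (-2)·(-1) = 2. Only the fibre through (2,1,·) is needed: R[2,1,:] = T[2,1,:] − Σₗ aₗ[2]bₗ[1]cₗ = [4, -4] − (0)·(-2)·[-2, 0] = [4, -4]. Then w[k] = R[2,1,k] / 2 for each k, giving w = [4, -4] / 2 = [2, -2].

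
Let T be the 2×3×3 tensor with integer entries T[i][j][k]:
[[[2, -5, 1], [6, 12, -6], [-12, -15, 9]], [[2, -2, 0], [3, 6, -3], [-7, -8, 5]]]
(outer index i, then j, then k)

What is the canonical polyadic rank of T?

Lower bound: the mode-2 unfolding of T (rows indexed by j, columns by (i,k) = (0,0), (0,1), (0,2), (1,0), (1,1), (1,2)) is [[2, -5, 1, 2, -2, 0], [6, 12, -6, 3, 6, -3], [-12, -15, 9, -7, -8, 5]].
There the 2×2 minor on rows j ∈ {0, 1}, columns (i,k) ∈ {(0,0), (0,1)} is det [[2, -5], [6, 12]] = 54 ≠ 0, so this unfolding has rank ≥ 2; CP rank is at least every unfolding rank, so rank(T) ≥ 2. (Flattening ranks never certify an upper bound on CP rank; for that we must actually write T with 2 rank-1 terms.)
Upper bound — finding two terms. Write S_k = T[:,:,k] for the frontal slices: S₀ = [[2, 6, -12], [2, 3, -7]], S₁ = [[-5, 12, -15], [-2, 6, -8]], S₂ = [[1, -6, 9], [0, -3, 5]].
If T = a₁ ⊗ b₁ ⊗ c₁ + a₂ ⊗ b₂ ⊗ c₂ then each S_k = c₁[k]·a₁b₁ᵀ + c₂[k]·a₂b₂ᵀ. S₀ and S₁ are linearly independent, so a₁b₁ᵀ and a₂b₂ᵀ must span the same plane of matrices: they are the rank-1 matrices of the form x·S₀ + y·S₁.
The 2×2 minor of x·S₀ + y·S₁ on rows {0,1}, columns {0,1} is −6·x² − 15·xy − 6·y² = (-3)·(x + 2·y)(2·x + y), vanishing at (x:y) = (2:-1) and (1:-2).
M₁ = 2·S₀ − S₁ = [[9, 0, -9], [6, 0, -6]] = 3·[3, 2][1, 0, -1]ᵀ and M₂ = S₀ − 2·S₁ = [[12, -18, 18], [6, -9, 9]] = 3·[2, 1][2, -3, 3]ᵀ, so take a₁ = [3, 2], b₁ = [1, 0, -1], a₂ = [2, 1], b₂ = [2, -3, 3].
Each slice is an integer combination of E₁ = a₁b₁ᵀ and E₂ = a₂b₂ᵀ: S₀ = 2·E₁ − E₂, S₁ = E₁ − 2·E₂, S₂ = −E₁ + E₂; reading off coefficients, c₁ = [2, 1, -1] and c₂ = [-1, -2, 1].
Hence T = [3, 2] ⊗ [1, 0, -1] ⊗ [2, 1, -1] + [2, 1] ⊗ [2, -3, 3] ⊗ [-1, -2, 1], so rank(T) ≤ 2.
These bounds meet, so rank(T) = 2.
Check entry T[1,0,2] = 0: (2)·(1)·(-1) + (1)·(2)·(1) = 0.

2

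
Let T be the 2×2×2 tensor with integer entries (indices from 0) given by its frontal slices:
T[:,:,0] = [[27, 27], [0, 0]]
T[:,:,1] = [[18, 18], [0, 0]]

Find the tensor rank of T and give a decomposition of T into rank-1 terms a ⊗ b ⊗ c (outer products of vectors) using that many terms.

rank(T) = 1

Lower bound: T ≠ 0 (e.g. T[0,0,0] = 27), so rank(T) ≥ 1.
Upper bound: if T = a ⊗ b ⊗ c then every fibre of T is a multiple of the corresponding factor, so read the factors off the fibres through the nonzero entry T[0,0,0] = 27.
The mode-1 fibre T[:,0,0] = [27, 0] gives a = (1, 0) (primitive direction); the mode-2 fibre T[0,:,0] = [27, 27] gives b = (1, 1); then c[k] = T[0,0,k] / (a[0]·b[0]) = [27, 18] / 1 = (27, 18).
Expanding (1, 0) ⊗ (1, 1) ⊗ (27, 18) reproduces all 8 entries of T, so T = (1, 0) ⊗ (1, 1) ⊗ (27, 18) and rank(T) ≤ 1.
These bounds meet, so rank(T) = 1.
Check entry T[1,0,1] = 0: (0)·(1)·(18) = 0.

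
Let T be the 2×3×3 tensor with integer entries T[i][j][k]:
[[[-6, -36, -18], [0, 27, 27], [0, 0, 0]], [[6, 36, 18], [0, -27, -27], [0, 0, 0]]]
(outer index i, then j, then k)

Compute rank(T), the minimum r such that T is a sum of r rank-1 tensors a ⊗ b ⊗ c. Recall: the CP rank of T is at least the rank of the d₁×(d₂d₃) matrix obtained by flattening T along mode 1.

Lower bound: in the mode-2 unfolding of T (rows indexed by j, columns by (i,k)) the 2×2 minor on rows j ∈ {0, 1}, columns (i,k) ∈ {(0,0), (0,1)} is det [[-6, -36], [0, 27]] = -162 ≠ 0, so that unfolding has rank ≥ 2 and hence rank(T) ≥ 2 (CP rank is at least every unfolding rank, though it can be larger).
Upper bound: T[i,:,:] = a[i]·M for every slice, with a = (1, -1) and M = [[-6, -36, -18], [0, 27, 27], [0, 0, 0]] (rows j, columns k).
Row 2 of M is zero, so splitting by the other two rows, M = (1, 0, 0)(-6, -36, -18)ᵀ + (0, 1, 0)(0, 27, 27)ᵀ.
Hence T = (1, -1) ⊗ (1, 0, 0) ⊗ (-6, -36, -18) + (1, -1) ⊗ (0, 1, 0) ⊗ (0, 27, 27), so rank(T) ≤ 2.
These bounds meet, so rank(T) = 2.

2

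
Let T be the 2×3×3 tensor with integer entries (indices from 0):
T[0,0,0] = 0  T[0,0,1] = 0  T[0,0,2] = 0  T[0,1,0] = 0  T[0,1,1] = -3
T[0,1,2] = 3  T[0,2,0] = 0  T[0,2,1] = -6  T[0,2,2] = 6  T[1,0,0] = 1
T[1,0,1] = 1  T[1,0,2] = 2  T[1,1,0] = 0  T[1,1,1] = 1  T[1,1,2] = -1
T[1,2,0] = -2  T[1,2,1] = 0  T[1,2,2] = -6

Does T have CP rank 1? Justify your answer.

The mode-1 unfolding of T (rows indexed by i, columns by (j,k) = (0,0), (0,1), (0,2), (1,0), (1,1), (1,2), (2,0), (2,1), (2,2)) is [[0, 0, 0, 0, -3, 3, 0, -6, 6], [1, 1, 2, 0, 1, -1, -2, 0, -6]].
There the 2×2 minor on rows i ∈ {0, 1}, columns (j,k) ∈ {(0,0), (1,1)} is det [[0, -3], [1, 1]] = 3 ≠ 0, so this unfolding has rank ≥ 2; CP rank is at least every unfolding rank, so rank(T) ≥ 2.
In particular rank(T) ≥ 2 > 1, so T is not rank-1.

No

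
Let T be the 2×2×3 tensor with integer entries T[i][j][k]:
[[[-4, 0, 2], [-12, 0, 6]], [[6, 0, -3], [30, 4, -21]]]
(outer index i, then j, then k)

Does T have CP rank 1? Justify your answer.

No

The mode-1 unfolding of T (rows indexed by i, columns by (j,k) = (0,0), (0,1), (0,2), (1,0), (1,1), (1,2)) is [[-4, 0, 2, -12, 0, 6], [6, 0, -3, 30, 4, -21]].
There the 2×2 minor on rows i ∈ {0, 1}, columns (j,k) ∈ {(0,0), (1,0)} is det [[-4, -12], [6, 30]] = -48 ≠ 0, so this unfolding has rank ≥ 2; CP rank is at least every unfolding rank, so rank(T) ≥ 2.
In particular rank(T) ≥ 2 > 1, so T is not rank-1.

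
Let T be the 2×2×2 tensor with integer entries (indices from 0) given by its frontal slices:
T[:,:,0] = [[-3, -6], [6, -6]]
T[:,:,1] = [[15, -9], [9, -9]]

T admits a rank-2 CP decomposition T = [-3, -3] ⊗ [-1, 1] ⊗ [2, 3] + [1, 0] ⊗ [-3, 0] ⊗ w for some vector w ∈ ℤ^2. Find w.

w = [3, -2]

Subtract the known terms from T to get the rank-1 residual R = [1, 0] ⊗ [-3, 0] ⊗ w, so R[i,j,k] = a[i]·b[j]·w[k]. Pick indices with nonzero a[0]·b[0] = (1)·(-3) = -3. Only the fibre through (0,0,·) is needed: R[0,0,:] = T[0,0,:] − Σₗ aₗ[0]bₗ[0]cₗ = [-3, 15] − (-3)·(-1)·[2, 3] = [-9, 6]. Then w[k] = R[0,0,k] / -3 for each k, giving w = [-9, 6] / -3 = [3, -2].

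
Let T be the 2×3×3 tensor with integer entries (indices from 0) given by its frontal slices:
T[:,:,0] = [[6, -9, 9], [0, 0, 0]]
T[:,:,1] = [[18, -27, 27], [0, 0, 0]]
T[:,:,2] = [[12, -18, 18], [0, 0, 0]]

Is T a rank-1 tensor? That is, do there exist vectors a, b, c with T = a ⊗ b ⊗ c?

Yes

If T = a ⊗ b ⊗ c then every fibre of T is a multiple of the corresponding factor, so read the factors off the fibres through the nonzero entry T[0,0,0] = 6.
The mode-1 fibre T[:,0,0] = [6, 0] gives a = (1, 0) (primitive direction); the mode-2 fibre T[0,:,0] = [6, -9, 9] gives b = (2, -3, 3); then c[k] = T[0,0,k] / (a[0]·b[0]) = [6, 18, 12] / 2 = (3, 9, 6).
Expanding (1, 0) ⊗ (2, -3, 3) ⊗ (3, 9, 6) reproduces all 18 entries of T, so T = (1, 0) ⊗ (2, -3, 3) ⊗ (3, 9, 6) and rank(T) ≤ 1.
Equivalently every frontal slice T[:,:,k] is c[k] times the rank-1 matrix (1, 0) ⊗ (2, -3, 3). So T has rank 1 (it is nonzero).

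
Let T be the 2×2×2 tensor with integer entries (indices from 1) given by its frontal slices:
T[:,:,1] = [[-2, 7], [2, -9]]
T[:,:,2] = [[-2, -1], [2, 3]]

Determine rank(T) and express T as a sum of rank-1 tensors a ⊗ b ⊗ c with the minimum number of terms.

Lower bound: the mode-1 unfolding of T (rows indexed by i, columns by (j,k) = (1,1), (1,2), (2,1), (2,2)) is [[-2, -2, 7, -1], [2, 2, -9, 3]].
There the 2×2 minor on rows i ∈ {1, 2}, columns (j,k) ∈ {(1,1), (2,1)} is det [[-2, 7], [2, -9]] = 4 ≠ 0, so this unfolding has rank ≥ 2; CP rank is at least every unfolding rank, so rank(T) ≥ 2. (Flattening ranks never certify an upper bound on CP rank; for that we must actually write T with 2 rank-1 terms.)
Upper bound — finding two terms. Write S_k = T[:,:,k] for the frontal slices: S₁ = [[-2, 7], [2, -9]], S₂ = [[-2, -1], [2, 3]].
If T = a₁ ⊗ b₁ ⊗ c₁ + a₂ ⊗ b₂ ⊗ c₂ then each S_k = c₁[k]·a₁b₁ᵀ + c₂[k]·a₂b₂ᵀ. S₁ and S₂ are linearly independent, so a₁b₁ᵀ and a₂b₂ᵀ must span the same plane of matrices: they are the rank-1 matrices of the form x·S₁ + y·S₂.
det(x·S₁ + y·S₂) is 4·x² − 4·y² = 4·(x − y)(x + y), vanishing at (x:y) = (1:1) and (1:-1).
M₁ = S₁ + S₂ = [[-4, 6], [4, -6]] = (-2)·[1, -1][2, -3]ᵀ and M₂ = S₁ − S₂ = [[0, 8], [0, -12]] = 4·[2, -3][0, 1]ᵀ, so take a₁ = [1, -1], b₁ = [2, -3], a₂ = [2, -3], b₂ = [0, 1].
Each slice is an integer combination of E₁ = a₁b₁ᵀ and E₂ = a₂b₂ᵀ: S₁ = −E₁ + 2·E₂, S₂ = −E₁ − 2·E₂; reading off coefficients, c₁ = [-1, -1] and c₂ = [2, -2].
Hence T = [1, -1] ⊗ [2, -3] ⊗ [-1, -1] + [2, -3] ⊗ [0, 1] ⊗ [2, -2], so rank(T) ≤ 2.
These bounds meet, so rank(T) = 2.

rank(T) = 2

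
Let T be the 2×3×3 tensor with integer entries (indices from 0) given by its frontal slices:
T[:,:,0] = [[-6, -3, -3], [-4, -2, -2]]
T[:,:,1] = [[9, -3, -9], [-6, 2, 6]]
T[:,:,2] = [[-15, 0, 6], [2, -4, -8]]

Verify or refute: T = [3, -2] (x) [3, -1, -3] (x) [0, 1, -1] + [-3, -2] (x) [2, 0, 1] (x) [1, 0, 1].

Reconstruct entry (0,1,0) from the claimed factors: Σₗ aₗ[0]bₗ[1]cₗ[0] = (3)·(-1)·(0) + (-3)·(0)·(1) = 0, but T[0,1,0] = -3. The claim is false.

No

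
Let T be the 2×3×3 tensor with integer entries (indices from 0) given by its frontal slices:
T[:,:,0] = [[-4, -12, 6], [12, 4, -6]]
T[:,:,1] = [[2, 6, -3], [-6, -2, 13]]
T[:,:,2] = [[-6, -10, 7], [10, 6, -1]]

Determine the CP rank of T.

3

Lower bound: the mode-2 unfolding of T (rows indexed by j, columns by (i,k) = (0,0), (0,1), (0,2), (1,0), (1,1), (1,2)) is [[-4, 2, -6, 12, -6, 10], [-12, 6, -10, 4, -2, 6], [6, -3, 7, -6, 13, -1]].
There the 3×3 minor on rows j ∈ {0, 1, 2}, columns (i,k) ∈ {(0,0), (0,2), (1,0)} is det [[-4, -6, 12], [-12, -10, 4], [6, 7, -6]] = -128 ≠ 0, so this unfolding has rank ≥ 3; CP rank is at least every unfolding rank, so rank(T) ≥ 3. (Flattening ranks never certify an upper bound on CP rank; for that we must actually write T with 3 rank-1 terms.)
Upper bound: T is a sum of 3 rank-1 terms, T = [0, 1] ⊗ [0, 0, 1] ⊗ [4, 8, 8] + [1, -1] ⊗ [1, 1, -1] ⊗ [-8, 4, -8] + [1, 1] ⊗ [2, -2, -1] ⊗ [2, -1, 1] (written with every a and b primitive with positive leading entry and the scale carried by c; CP decompositions are not unique, and this one is verified by expanding entrywise), so rank(T) ≤ 3.
These bounds meet, so rank(T) = 3.
Check entry T[0,1,0] = -12: (0)·(0)·(4) + (1)·(1)·(-8) + (1)·(-2)·(2) = -12.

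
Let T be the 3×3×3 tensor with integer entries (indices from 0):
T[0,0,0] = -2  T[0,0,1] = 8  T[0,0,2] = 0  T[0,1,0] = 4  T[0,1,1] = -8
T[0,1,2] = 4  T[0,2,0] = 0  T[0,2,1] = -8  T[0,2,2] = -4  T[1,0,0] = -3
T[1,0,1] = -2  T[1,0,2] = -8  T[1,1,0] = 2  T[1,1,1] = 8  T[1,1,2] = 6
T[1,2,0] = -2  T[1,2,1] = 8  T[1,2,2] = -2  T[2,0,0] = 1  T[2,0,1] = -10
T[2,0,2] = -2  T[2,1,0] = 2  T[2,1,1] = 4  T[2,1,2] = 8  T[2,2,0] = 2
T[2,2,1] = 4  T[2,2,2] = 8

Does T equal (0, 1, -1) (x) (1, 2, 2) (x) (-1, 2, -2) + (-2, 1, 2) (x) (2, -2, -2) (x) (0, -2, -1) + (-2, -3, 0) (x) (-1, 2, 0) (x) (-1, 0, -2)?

No

Reconstruct entry (1,0,0) from the claimed factors: Σₗ aₗ[1]bₗ[0]cₗ[0] = (1)·(1)·(-1) + (1)·(2)·(0) + (-3)·(-1)·(-1) = -4, but T[1,0,0] = -3. The claim is false.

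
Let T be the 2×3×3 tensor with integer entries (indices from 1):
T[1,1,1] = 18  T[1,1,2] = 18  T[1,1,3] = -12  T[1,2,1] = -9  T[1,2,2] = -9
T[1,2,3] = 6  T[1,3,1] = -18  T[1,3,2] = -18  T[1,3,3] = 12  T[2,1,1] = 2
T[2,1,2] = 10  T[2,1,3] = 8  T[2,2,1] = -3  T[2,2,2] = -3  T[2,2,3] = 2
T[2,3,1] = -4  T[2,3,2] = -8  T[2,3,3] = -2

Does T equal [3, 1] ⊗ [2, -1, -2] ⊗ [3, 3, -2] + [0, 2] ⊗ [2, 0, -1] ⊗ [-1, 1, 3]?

Yes

Reconstruct entrywise from the claimed factors. For example, T[1,2,2] = -9 and Σₗ aₗ[1]bₗ[2]cₗ[2] = (3)·(-1)·(3) + (0)·(0)·(1) = -9; checking all 18 entries, every one matches. The claim holds.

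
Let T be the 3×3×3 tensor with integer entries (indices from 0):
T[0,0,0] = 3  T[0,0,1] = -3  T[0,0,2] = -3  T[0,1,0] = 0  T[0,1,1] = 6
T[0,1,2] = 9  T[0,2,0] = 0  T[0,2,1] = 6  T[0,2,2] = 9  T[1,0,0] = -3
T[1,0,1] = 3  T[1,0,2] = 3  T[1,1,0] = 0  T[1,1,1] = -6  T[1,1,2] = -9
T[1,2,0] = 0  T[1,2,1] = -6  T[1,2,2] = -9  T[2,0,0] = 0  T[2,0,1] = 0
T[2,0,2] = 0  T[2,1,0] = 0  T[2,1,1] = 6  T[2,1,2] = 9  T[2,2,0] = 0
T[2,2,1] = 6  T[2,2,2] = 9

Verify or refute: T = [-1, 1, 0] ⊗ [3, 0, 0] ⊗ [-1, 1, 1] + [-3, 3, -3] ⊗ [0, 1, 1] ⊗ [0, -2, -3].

Reconstruct entrywise from the claimed factors. For example, T[2,1,1] = 6 and Σₗ aₗ[2]bₗ[1]cₗ[1] = (0)·(0)·(1) + (-3)·(1)·(-2) = 6; checking all 27 entries, every one matches. The claim holds.

Yes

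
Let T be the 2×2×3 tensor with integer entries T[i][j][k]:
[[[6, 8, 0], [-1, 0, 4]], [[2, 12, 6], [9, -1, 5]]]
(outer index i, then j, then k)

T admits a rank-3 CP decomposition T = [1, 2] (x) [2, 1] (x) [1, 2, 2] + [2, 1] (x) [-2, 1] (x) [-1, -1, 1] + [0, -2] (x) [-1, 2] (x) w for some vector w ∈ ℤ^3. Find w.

Subtract the known terms from T to get the rank-1 residual R = [0, -2] (x) [-1, 2] (x) w, so R[i,j,k] = a[i]·b[j]·w[k]. Pick indices with nonzero a[1]·b[0] = (-2)·(-1) = 2. Only the fibre through (1,0,·) is needed: R[1,0,:] = T[1,0,:] − Σₗ aₗ[1]bₗ[0]cₗ = [2, 12, 6] − (2)·(2)·[1, 2, 2] − (1)·(-2)·[-1, -1, 1] = [-4, 2, 0]. Then w[k] = R[1,0,k] / 2 for each k, giving w = [-4, 2, 0] / 2 = [-2, 1, 0].

w = [-2, 1, 0]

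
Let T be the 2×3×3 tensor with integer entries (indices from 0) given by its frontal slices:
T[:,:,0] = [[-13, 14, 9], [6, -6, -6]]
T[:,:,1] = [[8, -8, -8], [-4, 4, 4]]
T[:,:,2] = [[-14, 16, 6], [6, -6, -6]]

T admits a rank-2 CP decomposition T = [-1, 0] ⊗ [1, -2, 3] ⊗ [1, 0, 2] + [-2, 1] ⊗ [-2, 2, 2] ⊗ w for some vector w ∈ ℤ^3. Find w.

Subtract the known terms from T to get the rank-1 residual R = [-2, 1] ⊗ [-2, 2, 2] ⊗ w, so R[i,j,k] = a[i]·b[j]·w[k]. Pick indices with nonzero a[0]·b[0] = (-2)·(-2) = 4. Only the fibre through (0,0,·) is needed: R[0,0,:] = T[0,0,:] − Σₗ aₗ[0]bₗ[0]cₗ = [-13, 8, -14] − (-1)·(1)·[1, 0, 2] = [-12, 8, -12]. Then w[k] = R[0,0,k] / 4 for each k, giving w = [-12, 8, -12] / 4 = [-3, 2, -3].

w = [-3, 2, -3]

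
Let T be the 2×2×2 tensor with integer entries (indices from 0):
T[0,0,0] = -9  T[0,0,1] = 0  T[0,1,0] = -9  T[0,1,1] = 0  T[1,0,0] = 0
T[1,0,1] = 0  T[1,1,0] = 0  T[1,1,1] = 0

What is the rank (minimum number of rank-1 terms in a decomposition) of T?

Lower bound: T ≠ 0 (e.g. T[0,0,0] = -9), so rank(T) ≥ 1.
Upper bound: the mode-1 fibre T[:,0,0] = [-9, 0] gives a = (1, 0) (primitive direction); the mode-2 fibre T[0,:,0] = [-9, -9] gives b = (1, 1); then c[k] = T[0,0,k] / (a[0]·b[0]) = [-9, 0] / 1 = (-9, 0).
Expanding (1, 0) ∘ (1, 1) ∘ (-9, 0) reproduces all 8 entries of T, so T = (1, 0) ∘ (1, 1) ∘ (-9, 0) and rank(T) ≤ 1.
These bounds meet, so rank(T) = 1.

1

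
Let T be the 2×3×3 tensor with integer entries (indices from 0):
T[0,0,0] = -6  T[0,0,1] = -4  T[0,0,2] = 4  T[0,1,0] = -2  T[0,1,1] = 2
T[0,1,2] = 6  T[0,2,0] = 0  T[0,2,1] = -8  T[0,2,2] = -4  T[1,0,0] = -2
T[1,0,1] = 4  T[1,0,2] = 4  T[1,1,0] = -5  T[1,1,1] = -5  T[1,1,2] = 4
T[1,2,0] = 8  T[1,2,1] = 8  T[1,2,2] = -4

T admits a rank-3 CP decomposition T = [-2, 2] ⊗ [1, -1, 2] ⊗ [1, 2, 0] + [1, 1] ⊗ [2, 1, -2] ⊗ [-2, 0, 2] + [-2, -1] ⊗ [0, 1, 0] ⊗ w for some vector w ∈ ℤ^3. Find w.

w = [1, 1, -2]

Subtract the known terms from T to get the rank-1 residual R = [-2, -1] ⊗ [0, 1, 0] ⊗ w, so R[i,j,k] = a[i]·b[j]·w[k]. Pick indices with nonzero a[0]·b[1] = (-2)·(1) = -2. Only the fibre through (0,1,·) is needed: R[0,1,:] = T[0,1,:] − Σₗ aₗ[0]bₗ[1]cₗ = [-2, 2, 6] − (-2)·(-1)·[1, 2, 0] − (1)·(1)·[-2, 0, 2] = [-2, -2, 4]. Then w[k] = R[0,1,k] / -2 for each k, giving w = [-2, -2, 4] / -2 = [1, 1, -2].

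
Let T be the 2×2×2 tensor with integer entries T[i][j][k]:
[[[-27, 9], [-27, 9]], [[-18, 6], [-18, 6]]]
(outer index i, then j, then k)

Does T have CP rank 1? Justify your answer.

Yes

If T = a ⊗ b ⊗ c then every fibre of T is a multiple of the corresponding factor, so read the factors off the fibres through the nonzero entry T[0,0,0] = -27.
The mode-1 fibre T[:,0,0] = [-27, -18] gives a = (3, 2) (primitive direction); the mode-2 fibre T[0,:,0] = [-27, -27] gives b = (1, 1); then c[k] = T[0,0,k] / (a[0]·b[0]) = [-27, 9] / 3 = (-9, 3).
Expanding (3, 2) ⊗ (1, 1) ⊗ (-9, 3) reproduces all 8 entries of T, so T = (3, 2) ⊗ (1, 1) ⊗ (-9, 3) and rank(T) ≤ 1.
Equivalently every frontal slice T[:,:,k] is c[k] times the rank-1 matrix (3, 2) ⊗ (1, 1). So T has rank 1 (it is nonzero).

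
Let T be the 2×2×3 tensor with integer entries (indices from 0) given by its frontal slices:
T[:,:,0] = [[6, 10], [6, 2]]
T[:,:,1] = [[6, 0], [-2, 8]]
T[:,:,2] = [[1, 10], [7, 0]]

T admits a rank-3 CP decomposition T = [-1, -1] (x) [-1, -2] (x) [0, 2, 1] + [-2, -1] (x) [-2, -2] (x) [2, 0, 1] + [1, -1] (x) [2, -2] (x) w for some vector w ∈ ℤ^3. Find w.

w = [-1, 2, -2]

Subtract the known terms from T to get the rank-1 residual R = [1, -1] (x) [2, -2] (x) w, so R[i,j,k] = a[i]·b[j]·w[k]. Pick indices with nonzero a[0]·b[0] = (1)·(2) = 2. Only the fibre through (0,0,·) is needed: R[0,0,:] = T[0,0,:] − Σₗ aₗ[0]bₗ[0]cₗ = [6, 6, 1] − (-1)·(-1)·[0, 2, 1] − (-2)·(-2)·[2, 0, 1] = [-2, 4, -4]. Then w[k] = R[0,0,k] / 2 for each k, giving w = [-2, 4, -4] / 2 = [-1, 2, -2].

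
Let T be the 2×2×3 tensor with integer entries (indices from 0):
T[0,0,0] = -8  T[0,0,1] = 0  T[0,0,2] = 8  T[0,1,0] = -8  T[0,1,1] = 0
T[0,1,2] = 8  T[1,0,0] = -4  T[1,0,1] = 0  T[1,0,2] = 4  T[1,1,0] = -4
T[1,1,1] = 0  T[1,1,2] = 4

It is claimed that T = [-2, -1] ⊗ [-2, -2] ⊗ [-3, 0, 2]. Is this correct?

No

Reconstruct entry (0,0,0) from the claimed factors: Σₗ aₗ[0]bₗ[0]cₗ[0] = (-2)·(-2)·(-3) = -12, but T[0,0,0] = -8. The claim is false.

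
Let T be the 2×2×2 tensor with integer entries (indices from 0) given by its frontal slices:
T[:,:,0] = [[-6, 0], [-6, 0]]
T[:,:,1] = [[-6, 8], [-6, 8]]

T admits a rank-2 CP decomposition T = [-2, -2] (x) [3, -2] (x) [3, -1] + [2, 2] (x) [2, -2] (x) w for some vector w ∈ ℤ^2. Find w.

w = [3, -3]

Subtract the known terms from T to get the rank-1 residual R = [2, 2] (x) [2, -2] (x) w, so R[i,j,k] = a[i]·b[j]·w[k]. Pick indices with nonzero a[0]·b[0] = (2)·(2) = 4. Only the fibre through (0,0,·) is needed: R[0,0,:] = T[0,0,:] − Σₗ aₗ[0]bₗ[0]cₗ = [-6, -6] − (-2)·(3)·[3, -1] = [12, -12]. Then w[k] = R[0,0,k] / 4 for each k, giving w = [12, -12] / 4 = [3, -3].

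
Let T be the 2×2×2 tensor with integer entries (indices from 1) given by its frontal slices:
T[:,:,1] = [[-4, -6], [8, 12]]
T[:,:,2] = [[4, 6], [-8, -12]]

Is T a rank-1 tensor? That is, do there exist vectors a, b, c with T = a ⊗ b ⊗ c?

If T = a ⊗ b ⊗ c then every fibre of T is a multiple of the corresponding factor, so read the factors off the fibres through the nonzero entry T[1,1,1] = -4.
The mode-1 fibre T[:,1,1] = [-4, 8] gives a = [1, -2] (primitive direction); the mode-2 fibre T[1,:,1] = [-4, -6] gives b = [2, 3]; then c[k] = T[1,1,k] / (a[1]·b[1]) = [-4, 4] / 2 = [-2, 2].
Expanding [1, -2] ⊗ [2, 3] ⊗ [-2, 2] reproduces all 8 entries of T, so T = [1, -2] ⊗ [2, 3] ⊗ [-2, 2] and rank(T) ≤ 1.
Equivalently every frontal slice T[:,:,k] is c[k] times the rank-1 matrix [1, -2] ⊗ [2, 3]. So T has rank 1 (it is nonzero).

Yes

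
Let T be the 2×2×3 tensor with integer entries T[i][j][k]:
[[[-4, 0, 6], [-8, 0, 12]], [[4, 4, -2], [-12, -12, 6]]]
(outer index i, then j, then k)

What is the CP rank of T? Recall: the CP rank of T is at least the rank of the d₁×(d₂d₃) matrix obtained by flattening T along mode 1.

2

Lower bound: the mode-2 unfolding of T (rows indexed by j, columns by (i,k) = (0,0), (0,1), (0,2), (1,0), (1,1), (1,2)) is [[-4, 0, 6, 4, 4, -2], [-8, 0, 12, -12, -12, 6]].
There the 2×2 minor on rows j ∈ {0, 1}, columns (i,k) ∈ {(0,0), (1,0)} is det [[-4, 4], [-8, -12]] = 80 ≠ 0, so this unfolding has rank ≥ 2; CP rank is at least every unfolding rank, so rank(T) ≥ 2. (This is only a lower bound: in general the CP rank may exceed every unfolding rank, so we still need to exhibit 2 rank-1 terms summing to T.)
Upper bound — finding two terms. Write S_k = T[:,:,k] for the frontal slices: S₀ = [[-4, -8], [4, -12]], S₁ = [[0, 0], [4, -12]], S₂ = [[6, 12], [-2, 6]].
If T = a₁ ⊗ b₁ ⊗ c₁ + a₂ ⊗ b₂ ⊗ c₂ then each S_k = c₁[k]·a₁b₁ᵀ + c₂[k]·a₂b₂ᵀ. S₀ and S₁ are linearly independent, so a₁b₁ᵀ and a₂b₂ᵀ must span the same plane of matrices: they are the rank-1 matrices of the form x·S₀ + y·S₁.
det(x·S₀ + y·S₁) is 80·x² + 80·xy = 80·(x + y)(x), vanishing at (x:y) = (1:-1) and (0:1).
M₁ = S₀ − S₁ = [[-4, -8], [0, 0]] = (-4)·[1, 0][1, 2]ᵀ and M₂ = S₁ = [[0, 0], [4, -12]] = 4·[0, 1][1, -3]ᵀ, so take a₁ = [1, 0], b₁ = [1, 2], a₂ = [0, 1], b₂ = [1, -3].
Each slice is an integer combination of E₁ = a₁b₁ᵀ and E₂ = a₂b₂ᵀ: S₀ = −4·E₁ + 4·E₂, S₁ = 4·E₂, S₂ = 6·E₁ − 2·E₂; reading off coefficients, c₁ = [-4, 0, 6] and c₂ = [4, 4, -2].
Hence T = [1, 0] ⊗ [1, 2] ⊗ [-4, 0, 6] + [0, 1] ⊗ [1, -3] ⊗ [4, 4, -2], so rank(T) ≤ 2.
These bounds meet, so rank(T) = 2.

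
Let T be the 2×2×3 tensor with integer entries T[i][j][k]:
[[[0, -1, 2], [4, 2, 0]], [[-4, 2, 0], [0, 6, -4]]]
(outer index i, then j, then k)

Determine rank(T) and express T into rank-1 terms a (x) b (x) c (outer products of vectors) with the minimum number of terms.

Lower bound: the mode-3 unfolding of T (rows indexed by k, columns by (i,j) = (0,0), (0,1), (1,0), (1,1)) is [[0, 4, -4, 0], [-1, 2, 2, 6], [2, 0, 0, -4]].
There the 3×3 minor on rows k ∈ {0, 1, 2}, columns (i,j) ∈ {(0,0), (0,1), (1,0)} is det [[0, 4, -4], [-1, 2, 2], [2, 0, 0]] = 32 ≠ 0, so this unfolding has rank ≥ 3; CP rank is at least every unfolding rank, so rank(T) ≥ 3. (Unfolding ranks only ever bound the CP rank from below — rank(T) can be strictly larger than all of them — so the matching upper bound has to come from an explicit 3-term decomposition.)
Upper bound: T is a sum of 3 rank-1 terms, T = (0, 1) (x) (1, 1) (x) (-4, 4, -4) + (1, 1) (x) (0, 1) (x) (4, 2, 0) + (1, 2) (x) (1, 0) (x) (0, -1, 2) (one valid choice — decompositions are not unique — normalised so each a, b is primitive with positive first nonzero entry; check it by expanding all entries), so rank(T) ≤ 3.
These bounds meet, so rank(T) = 3.

rank(T) = 3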